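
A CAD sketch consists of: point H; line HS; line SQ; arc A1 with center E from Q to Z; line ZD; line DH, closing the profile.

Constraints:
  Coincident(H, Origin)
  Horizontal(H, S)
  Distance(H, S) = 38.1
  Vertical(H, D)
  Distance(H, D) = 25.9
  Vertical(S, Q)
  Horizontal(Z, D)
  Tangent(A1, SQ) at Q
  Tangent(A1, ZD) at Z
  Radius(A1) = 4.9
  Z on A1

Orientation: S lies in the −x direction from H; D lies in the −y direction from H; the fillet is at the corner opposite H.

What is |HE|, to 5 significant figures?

39.284

H is at the origin; H and S share the same y with |HS| = 38.1 and S on the −x side, so S = (-38.100, 0.0000). HD is vertical with |HD| = 25.9 and D on the −y side, so D = (0.0000, -25.900). The virtual corner opposite H is at (-38.100, -25.900). A1 meets SQ tangentially, so EQ is at right angles to SQ and A1 meets ZD tangentially, so EZ is at right angles to ZD, with radius 4.9, so the center E sits 4.9 in from both sides at E = (-33.200, -21.000). Then |HE| = |E − H| = 39.284.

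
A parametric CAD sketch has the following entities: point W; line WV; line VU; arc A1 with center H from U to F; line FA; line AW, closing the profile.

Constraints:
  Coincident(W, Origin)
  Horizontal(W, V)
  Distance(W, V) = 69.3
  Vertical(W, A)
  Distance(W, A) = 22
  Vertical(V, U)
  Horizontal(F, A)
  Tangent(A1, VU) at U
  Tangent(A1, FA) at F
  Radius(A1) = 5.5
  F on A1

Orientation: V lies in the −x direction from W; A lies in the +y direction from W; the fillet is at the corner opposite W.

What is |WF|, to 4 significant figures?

67.49

W is at the origin; W and V share the same y with |WV| = 69.3 and V on the −x side, so V = (-69.30, 0.000). WA is vertical with |WA| = 22.0 and A on the +y side, so A = (0.000, 22.00). The virtual corner opposite W is at (-69.30, 22.00). Tangency of A1 to VU means the radius HU is perpendicular to VU and A1 meets FA tangentially, so HF is at right angles to FA, with radius 5.5, so the center H sits 5.5 in from both sides at H = (-63.80, 16.50). That places the tangent points at U = (-69.30, 16.50) on VU and F = (-63.80, 22.00) on FA. Then |WF| = |F − W| = 67.49.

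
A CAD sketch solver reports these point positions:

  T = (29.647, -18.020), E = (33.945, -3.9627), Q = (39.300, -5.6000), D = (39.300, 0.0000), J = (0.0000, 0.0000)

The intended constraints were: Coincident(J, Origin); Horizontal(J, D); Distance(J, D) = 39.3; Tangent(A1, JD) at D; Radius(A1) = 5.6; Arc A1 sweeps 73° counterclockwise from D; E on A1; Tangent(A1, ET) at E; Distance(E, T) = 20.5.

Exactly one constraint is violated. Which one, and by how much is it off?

Distance(E, T) = 20.5 — off by 5.80.

J = (0.00, 0.00) ✓; J.y = 0.00, D.y = 0.00 ✓; |JD| = 39.30 ✓; ∠(QD, DJ) = 90.00° ✓; |QD| = 5.600 ✓; bearing(Q→E) − bearing(Q→D) = 73.00° ✓; |QE| = 5.600 ✓; ∠(QE, ET) = 90.00° ✓; |ET| = 14.70 ✗.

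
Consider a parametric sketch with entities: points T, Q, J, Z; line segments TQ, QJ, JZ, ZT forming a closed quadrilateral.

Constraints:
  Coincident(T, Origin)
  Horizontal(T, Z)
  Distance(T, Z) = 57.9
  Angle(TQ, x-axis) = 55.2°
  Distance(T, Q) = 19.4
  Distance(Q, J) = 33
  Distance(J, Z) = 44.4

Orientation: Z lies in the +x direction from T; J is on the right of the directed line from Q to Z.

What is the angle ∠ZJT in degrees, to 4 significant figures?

113.3°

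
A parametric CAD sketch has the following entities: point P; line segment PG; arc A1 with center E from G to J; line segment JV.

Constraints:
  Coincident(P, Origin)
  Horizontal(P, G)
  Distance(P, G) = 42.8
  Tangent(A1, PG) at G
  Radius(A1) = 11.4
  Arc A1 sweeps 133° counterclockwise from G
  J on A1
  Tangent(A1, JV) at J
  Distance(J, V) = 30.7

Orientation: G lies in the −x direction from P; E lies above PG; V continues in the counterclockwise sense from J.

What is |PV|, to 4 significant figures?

69.30

P is at the origin; P and G share the same y with |PG| = 42.8 and G on the −x side, so G = (-42.80, 0.000). A1 meets PG tangentially, so EG is at right angles to PG, so E = G + (0, 11.4) = (-42.80, 11.40). On A1, G sits at bearing -90° from E; a 133° counterclockwise sweep puts J at bearing 43°, so J = E + 11.4·(cos 43°, sin 43°) = (-34.46, 19.17). A1 meets JV tangentially, so EJ is at right angles to JV, so JV runs along (−sin 43°, cos 43°); with |JV| = 30.7, V = (-55.40, 41.63). Then |PV| = |V − P| = 69.30.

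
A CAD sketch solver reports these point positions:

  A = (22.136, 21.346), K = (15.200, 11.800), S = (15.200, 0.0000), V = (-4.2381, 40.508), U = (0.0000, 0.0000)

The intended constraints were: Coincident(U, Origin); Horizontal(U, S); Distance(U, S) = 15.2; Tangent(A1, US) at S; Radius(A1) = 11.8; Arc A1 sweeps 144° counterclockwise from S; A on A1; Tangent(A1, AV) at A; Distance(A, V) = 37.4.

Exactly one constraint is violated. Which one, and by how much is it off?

Distance(A, V) = 37.4 — off by 4.80.

U = (0.00, 0.00) ✓; U.y = 0.00, S.y = 0.00 ✓; |US| = 15.20 ✓; ∠(KS, SU) = 90.00° ✓; |KS| = 11.80 ✓; bearing(K→A) − bearing(K→S) = 144.0° ✓; |KA| = 11.80 ✓; ∠(KA, AV) = 90.00° ✓; |AV| = 32.60 ✗.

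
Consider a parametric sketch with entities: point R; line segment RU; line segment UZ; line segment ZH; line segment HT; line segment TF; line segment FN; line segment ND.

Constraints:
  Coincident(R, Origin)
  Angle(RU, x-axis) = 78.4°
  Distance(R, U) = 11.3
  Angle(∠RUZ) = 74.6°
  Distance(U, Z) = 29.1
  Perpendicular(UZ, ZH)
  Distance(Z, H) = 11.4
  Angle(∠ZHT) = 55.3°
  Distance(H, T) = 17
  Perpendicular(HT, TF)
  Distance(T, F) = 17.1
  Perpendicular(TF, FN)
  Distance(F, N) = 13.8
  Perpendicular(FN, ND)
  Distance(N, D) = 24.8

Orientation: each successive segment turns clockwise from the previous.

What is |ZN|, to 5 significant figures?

8.3987

R is at the origin; RU runs at 78.4° with length 11.3, so U = (2.2722, 11.069). ∠RUZ = 74.6° gives UZ at -27.000° from the x-axis; with |UZ| = 29.1, Z = (28.200, -2.1419). UZ ⟂ ZH, so ZH runs at -117.00°; with |ZH| = 11.4, H = (23.025, -12.299). ∠ZHT = 55.3° gives HT at 118.30° from the x-axis; with |HT| = 17.0, T = (14.965, 2.6687). The perpendicularity gives TF at right angles to HT, so TF runs at 28.300°; with |TF| = 17.1, F = (30.022, 10.776). The perpendicularity gives FN at right angles to TF, so FN runs at -61.700°; with |FN| = 13.8, N = (36.564, -1.3750). Then |ZN| = |N − Z| = 8.3987.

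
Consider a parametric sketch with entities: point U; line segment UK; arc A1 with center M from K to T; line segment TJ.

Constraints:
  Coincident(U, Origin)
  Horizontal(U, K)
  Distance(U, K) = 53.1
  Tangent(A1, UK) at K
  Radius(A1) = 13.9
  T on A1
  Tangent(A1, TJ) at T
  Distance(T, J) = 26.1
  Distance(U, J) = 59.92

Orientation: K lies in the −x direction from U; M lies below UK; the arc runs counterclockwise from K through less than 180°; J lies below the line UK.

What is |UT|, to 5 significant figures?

66.945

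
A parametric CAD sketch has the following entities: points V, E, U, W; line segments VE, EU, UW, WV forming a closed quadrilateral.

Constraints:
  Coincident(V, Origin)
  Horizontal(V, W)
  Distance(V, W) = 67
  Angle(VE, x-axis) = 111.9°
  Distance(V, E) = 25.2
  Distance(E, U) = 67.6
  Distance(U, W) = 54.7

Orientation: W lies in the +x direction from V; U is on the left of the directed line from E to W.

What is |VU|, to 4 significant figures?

73.61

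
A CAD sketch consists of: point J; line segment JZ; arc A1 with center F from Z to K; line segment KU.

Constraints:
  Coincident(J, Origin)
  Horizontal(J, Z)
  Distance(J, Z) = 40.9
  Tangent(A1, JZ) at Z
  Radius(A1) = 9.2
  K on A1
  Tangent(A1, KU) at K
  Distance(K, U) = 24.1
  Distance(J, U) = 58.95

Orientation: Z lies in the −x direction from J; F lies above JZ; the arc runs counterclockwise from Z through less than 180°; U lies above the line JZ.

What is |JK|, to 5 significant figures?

36.692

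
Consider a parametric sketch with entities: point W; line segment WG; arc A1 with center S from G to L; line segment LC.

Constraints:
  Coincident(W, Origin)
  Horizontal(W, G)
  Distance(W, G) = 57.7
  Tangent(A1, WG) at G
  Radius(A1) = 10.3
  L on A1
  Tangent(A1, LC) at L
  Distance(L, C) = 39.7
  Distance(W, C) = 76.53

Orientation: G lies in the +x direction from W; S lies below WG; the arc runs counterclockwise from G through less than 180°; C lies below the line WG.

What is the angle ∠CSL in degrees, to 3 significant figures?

75.5°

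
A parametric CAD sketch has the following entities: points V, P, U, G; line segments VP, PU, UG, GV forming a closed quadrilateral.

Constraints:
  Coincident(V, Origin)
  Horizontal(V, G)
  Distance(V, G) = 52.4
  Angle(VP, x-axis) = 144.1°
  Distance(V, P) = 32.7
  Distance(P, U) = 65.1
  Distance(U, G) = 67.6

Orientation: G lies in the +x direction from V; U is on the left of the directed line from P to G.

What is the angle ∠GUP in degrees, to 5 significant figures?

75.412°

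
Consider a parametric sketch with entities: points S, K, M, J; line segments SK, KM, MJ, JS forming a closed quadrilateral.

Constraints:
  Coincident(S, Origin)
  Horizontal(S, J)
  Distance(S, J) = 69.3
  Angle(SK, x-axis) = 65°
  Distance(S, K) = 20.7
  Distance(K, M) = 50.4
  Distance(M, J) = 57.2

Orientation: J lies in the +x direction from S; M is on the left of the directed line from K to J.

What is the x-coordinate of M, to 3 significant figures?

46.3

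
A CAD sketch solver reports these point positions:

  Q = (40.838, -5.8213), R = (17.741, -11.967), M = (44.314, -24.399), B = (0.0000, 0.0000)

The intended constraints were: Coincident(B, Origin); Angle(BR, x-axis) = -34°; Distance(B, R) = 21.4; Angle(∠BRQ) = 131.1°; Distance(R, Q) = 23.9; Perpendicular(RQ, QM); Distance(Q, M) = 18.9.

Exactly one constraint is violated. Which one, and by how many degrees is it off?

Perpendicular(RQ, QM) — off by 4.30°.

B = (0.00, 0.00) ✓; BR at -34.00° ✓; |BR| = 21.40 ✓; ∠BRQ = 131.1° ✓; |RQ| = 23.90 ✓; ∠(RQ, QM) = 94.30° ✗; |QM| = 18.90 ✓.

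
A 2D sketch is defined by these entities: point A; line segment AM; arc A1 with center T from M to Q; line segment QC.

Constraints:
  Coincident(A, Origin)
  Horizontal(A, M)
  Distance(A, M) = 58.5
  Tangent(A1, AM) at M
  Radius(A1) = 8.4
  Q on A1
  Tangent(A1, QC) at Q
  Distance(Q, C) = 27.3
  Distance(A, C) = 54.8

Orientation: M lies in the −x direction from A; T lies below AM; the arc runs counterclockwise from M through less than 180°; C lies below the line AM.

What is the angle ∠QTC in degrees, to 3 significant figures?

72.9°

Checks: A = (0.00, 0.00) ✓; |TQ| = 8.400 ✓; ∠(TQ, QC) = 90.00° ✓; |QC| = 27.30 ✓; |AC| = 54.80 ✓.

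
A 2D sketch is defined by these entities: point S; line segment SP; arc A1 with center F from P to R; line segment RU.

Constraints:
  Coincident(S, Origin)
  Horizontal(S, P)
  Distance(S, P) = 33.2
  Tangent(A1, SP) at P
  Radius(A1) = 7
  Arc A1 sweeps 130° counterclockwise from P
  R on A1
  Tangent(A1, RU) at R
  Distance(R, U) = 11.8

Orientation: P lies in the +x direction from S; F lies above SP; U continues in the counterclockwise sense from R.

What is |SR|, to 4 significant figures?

40.24

S is at the origin; SP is horizontal with |SP| = 33.2 and P on the +x side, so P = (33.20, 0.000). The tangent condition forces FP to be normal to SP, so F = P + (0, 7) = (33.20, 7.000). On A1, P sits at bearing -90° from F; a 130° counterclockwise sweep puts R at bearing 40°, so R = F + 7.0·(cos 40°, sin 40°) = (38.56, 11.50). Then |SR| = |R − S| = 40.24.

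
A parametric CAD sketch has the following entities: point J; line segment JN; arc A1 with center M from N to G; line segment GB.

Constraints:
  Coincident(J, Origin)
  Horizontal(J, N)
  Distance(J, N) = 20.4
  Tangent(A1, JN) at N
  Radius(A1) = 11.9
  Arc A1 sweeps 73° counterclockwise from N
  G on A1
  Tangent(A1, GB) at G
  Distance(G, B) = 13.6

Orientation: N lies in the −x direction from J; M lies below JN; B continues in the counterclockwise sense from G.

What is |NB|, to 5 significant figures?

26.361

On A1, N sits at bearing 90° from M; a 73° counterclockwise sweep puts G at bearing 163°, so G = M + 11.9·(cos 163°, sin 163°) = (-31.780, -8.4208). The tangent condition forces MG to be normal to GB, so GB runs along (−sin 163°, cos 163°); with |GB| = 13.6, B = (-35.756, -21.427). Then |NB| = |B − N| = 26.361.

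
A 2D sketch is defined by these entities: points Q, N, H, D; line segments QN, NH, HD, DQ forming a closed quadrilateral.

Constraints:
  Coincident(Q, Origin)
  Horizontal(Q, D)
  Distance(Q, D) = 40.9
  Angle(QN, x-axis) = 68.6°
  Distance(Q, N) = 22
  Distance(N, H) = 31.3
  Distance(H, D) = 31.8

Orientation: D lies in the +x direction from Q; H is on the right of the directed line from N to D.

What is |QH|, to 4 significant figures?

15.29

Checks: Q.y = 0.00, D.y = 0.00 ✓; |NH| = 31.30 ✓; |HD| = 31.80 ✓.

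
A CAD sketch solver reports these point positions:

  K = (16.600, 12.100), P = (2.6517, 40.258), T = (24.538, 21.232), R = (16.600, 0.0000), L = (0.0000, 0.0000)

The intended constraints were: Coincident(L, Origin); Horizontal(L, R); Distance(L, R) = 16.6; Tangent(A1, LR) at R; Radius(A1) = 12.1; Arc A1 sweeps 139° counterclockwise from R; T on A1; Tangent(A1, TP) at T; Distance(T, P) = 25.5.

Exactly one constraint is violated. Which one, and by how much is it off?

Distance(T, P) = 25.5 — off by 3.50.

L = (0.00, 0.00) ✓; L.y = 0.00, R.y = 0.00 ✓; |LR| = 16.60 ✓; ∠(KR, RL) = 90.00° ✓; |KR| = 12.10 ✓; bearing(K→T) − bearing(K→R) = 139.0° ✓; |KT| = 12.10 ✓; ∠(KT, TP) = 90.00° ✓; |TP| = 29.00 ✗.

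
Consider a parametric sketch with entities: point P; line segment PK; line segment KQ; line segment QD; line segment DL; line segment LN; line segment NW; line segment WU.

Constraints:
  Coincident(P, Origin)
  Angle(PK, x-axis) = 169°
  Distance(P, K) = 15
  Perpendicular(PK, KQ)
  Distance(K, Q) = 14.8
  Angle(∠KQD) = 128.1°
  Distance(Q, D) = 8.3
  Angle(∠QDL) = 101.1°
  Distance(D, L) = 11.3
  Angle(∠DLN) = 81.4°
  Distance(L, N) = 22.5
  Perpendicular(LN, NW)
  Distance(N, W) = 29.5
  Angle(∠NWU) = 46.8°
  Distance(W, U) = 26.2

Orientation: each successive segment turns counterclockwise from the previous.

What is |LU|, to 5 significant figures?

12.055

The perpendicularity gives NW at right angles to LN, so NW runs at -141.60°; with |NW| = 29.5, W = (-39.403, -13.014). ∠NWU = 46.8° gives WU at -8.4000° from the x-axis; with |WU| = 26.2, U = (-13.484, -16.842). Then |LU| = |U − L| = 12.055.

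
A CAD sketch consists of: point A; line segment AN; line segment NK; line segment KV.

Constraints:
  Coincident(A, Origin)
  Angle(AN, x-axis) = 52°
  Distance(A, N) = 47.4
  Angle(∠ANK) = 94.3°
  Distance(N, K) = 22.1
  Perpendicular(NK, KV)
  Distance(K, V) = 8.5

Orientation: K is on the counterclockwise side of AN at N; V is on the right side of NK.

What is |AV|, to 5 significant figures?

61.384

A is at the origin; AN runs at 52.0° with length 47.4, so N = 47.4·(cos 52.0°, sin 52.0°) = (29.182, 37.352). ∠ANK = 94.3°, so NK runs at 52.0° + (180° − 94.3°) = 137.70° from the x-axis; with |NK| = 22.1, K = N + 22.1·(cos 137.70°, sin 137.70°) = (12.837, 52.225). The perpendicularity gives KV at right angles to NK; with |KV| = 8.5 on the right of NK, V = K + 8.5·(0.67301, 0.73963) = (18.557, 58.512). Then |AV| = |V − A| = 61.384.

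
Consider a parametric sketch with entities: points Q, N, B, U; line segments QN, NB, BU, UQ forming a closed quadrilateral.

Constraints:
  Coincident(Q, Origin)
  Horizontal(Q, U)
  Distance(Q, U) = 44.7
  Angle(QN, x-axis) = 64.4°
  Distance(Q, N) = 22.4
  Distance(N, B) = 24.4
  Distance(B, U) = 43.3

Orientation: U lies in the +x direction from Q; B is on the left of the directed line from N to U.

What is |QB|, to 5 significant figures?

46.414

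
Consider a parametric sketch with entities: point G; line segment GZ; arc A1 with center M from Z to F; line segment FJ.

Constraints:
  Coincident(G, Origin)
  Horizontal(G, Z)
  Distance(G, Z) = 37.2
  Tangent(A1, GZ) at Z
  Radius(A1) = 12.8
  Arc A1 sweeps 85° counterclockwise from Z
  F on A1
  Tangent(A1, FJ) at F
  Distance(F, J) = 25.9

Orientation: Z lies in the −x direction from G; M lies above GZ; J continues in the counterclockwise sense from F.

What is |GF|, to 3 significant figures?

27.1

G is at the origin; GZ is horizontal with |GZ| = 37.2 and Z on the −x side, so Z = (-37.2, 0.00). Since A1 is tangent to GZ there, MZ ⟂ GZ, so M = Z + (0, 12.8) = (-37.2, 12.8). On A1, Z sits at bearing -90° from M; an 85° counterclockwise sweep puts F at bearing -5°, so F = M + 12.8·(cos -5°, sin -5°) = (-24.4, 11.7). Then |GF| = |F − G| = 27.1.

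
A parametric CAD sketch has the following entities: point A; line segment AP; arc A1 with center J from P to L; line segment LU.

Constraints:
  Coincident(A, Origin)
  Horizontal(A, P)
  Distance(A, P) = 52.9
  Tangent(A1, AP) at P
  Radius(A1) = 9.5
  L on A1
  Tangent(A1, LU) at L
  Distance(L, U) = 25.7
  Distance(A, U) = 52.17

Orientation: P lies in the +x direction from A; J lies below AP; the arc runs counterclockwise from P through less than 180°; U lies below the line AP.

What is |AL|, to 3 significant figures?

44.3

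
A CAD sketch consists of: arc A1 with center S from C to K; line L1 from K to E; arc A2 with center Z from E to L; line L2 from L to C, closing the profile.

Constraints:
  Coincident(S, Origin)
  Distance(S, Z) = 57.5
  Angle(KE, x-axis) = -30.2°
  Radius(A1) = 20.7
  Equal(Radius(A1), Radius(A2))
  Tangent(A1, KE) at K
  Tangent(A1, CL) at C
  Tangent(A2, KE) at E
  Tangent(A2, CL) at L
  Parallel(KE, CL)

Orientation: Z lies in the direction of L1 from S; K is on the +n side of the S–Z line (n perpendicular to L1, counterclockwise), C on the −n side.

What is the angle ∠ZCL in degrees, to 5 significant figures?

19.799°

The slot axis is L1's direction at -30.2°, so u = (cos -30.2°, sin -30.2°) = (0.86427, -0.50302) and n = (−sin -30.2°, cos -30.2°) = (0.50302, 0.86427). S is at the origin and Z lies 57.5 along u from S, so Z = 57.5·u = (49.696, -28.924). Tangency of A1 to both parallel lines with radius 20.7 puts K and C at S ± 20.7·n: K = (10.413, 17.890), C = (-10.413, -17.890). Equal radii place E and L the same way about Z: E = Z + 20.7·n = (60.108, -11.033), L = Z − 20.7·n = (39.283, -46.814). Then cos ∠ZCL = CZ·CL / (|CZ||CL|), giving 19.799°.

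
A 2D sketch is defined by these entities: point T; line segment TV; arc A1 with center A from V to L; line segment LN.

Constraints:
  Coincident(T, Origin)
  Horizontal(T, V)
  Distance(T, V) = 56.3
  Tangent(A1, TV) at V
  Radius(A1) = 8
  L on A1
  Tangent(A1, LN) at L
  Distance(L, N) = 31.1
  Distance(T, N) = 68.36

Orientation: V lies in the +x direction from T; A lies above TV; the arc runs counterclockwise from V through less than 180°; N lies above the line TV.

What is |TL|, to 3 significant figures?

64.8

T is at the origin; TV is horizontal with |TV| = 56.3 and V on the +x side, so V = (56.3, 0.00). The tangent condition forces AV to be normal to TV, so A = V + (0, 8) = (56.3, 8.00). Since AL ⟂ LN (tangency), |AN| = √(8.0² + 31.1²) = 32.1 regardless of where L sits on A1. So N lies on both circle(T, 68.36) and circle(A, 32.1); the above-TV intersection is N = (55.4, 40.1). L is the foot of the tangent from N: L = (64.0, 10.2).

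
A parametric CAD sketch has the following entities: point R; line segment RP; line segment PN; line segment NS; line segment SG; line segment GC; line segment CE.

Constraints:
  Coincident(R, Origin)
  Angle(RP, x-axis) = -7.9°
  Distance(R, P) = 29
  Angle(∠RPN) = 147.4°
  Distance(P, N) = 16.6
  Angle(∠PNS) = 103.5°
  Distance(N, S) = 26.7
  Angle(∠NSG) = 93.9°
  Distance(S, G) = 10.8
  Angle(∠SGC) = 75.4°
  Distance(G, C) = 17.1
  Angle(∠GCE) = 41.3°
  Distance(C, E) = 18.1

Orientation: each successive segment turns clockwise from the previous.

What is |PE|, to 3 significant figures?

34.9

R is at the origin; RP runs at -7.9° with length 29.0, so P = (28.7, -3.99). ∠RPN = 147.4° gives PN at -40.5° from the x-axis; with |PN| = 16.6, N = (41.3, -14.8). ∠PNS = 103.5° gives NS at -117° from the x-axis; with |NS| = 26.7, S = (29.2, -38.6). ∠NSG = 93.9° gives SG at 157° from the x-axis; with |SG| = 10.8, G = (19.3, -34.3). ∠SGC = 75.4° gives GC at 52.3° from the x-axis; with |GC| = 17.1, C = (29.7, -20.8). ∠GCE = 41.3° gives CE at -86.4° from the x-axis; with |CE| = 18.1, E = (30.9, -38.9). Then |PE| = |E − P| = 34.9.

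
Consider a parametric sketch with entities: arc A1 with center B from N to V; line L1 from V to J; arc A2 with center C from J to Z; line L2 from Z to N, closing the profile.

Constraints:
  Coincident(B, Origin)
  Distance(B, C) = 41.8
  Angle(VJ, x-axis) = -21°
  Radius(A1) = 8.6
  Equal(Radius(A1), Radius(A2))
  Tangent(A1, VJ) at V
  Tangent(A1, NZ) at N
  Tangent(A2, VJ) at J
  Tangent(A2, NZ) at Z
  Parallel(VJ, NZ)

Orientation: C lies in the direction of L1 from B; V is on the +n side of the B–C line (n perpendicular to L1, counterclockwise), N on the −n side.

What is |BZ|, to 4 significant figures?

42.68

Tangency of A1 to both parallel lines with radius 8.6 puts V and N at B ± 8.6·n: V = (3.082, 8.029), N = (-3.082, -8.029). Equal radii place J and Z the same way about C: J = C + 8.6·n = (42.11, -6.951), Z = C − 8.6·n = (35.94, -23.01). Then |BZ| = |Z − B| = 42.68.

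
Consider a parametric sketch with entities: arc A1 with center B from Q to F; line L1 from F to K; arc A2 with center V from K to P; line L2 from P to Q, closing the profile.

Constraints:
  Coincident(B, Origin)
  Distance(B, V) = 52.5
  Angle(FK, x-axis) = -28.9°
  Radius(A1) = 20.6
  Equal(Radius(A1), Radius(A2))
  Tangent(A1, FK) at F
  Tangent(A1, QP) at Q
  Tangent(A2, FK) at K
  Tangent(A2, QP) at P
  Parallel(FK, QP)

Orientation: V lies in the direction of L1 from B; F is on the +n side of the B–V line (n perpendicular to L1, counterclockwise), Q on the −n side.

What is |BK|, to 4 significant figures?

56.40

Tangency of A1 to both parallel lines with radius 20.6 puts F and Q at B ± 20.6·n: F = (9.956, 18.03), Q = (-9.956, -18.03). Equal radii place K and P the same way about V: K = V + 20.6·n = (55.92, -7.338), P = V − 20.6·n = (36.01, -43.41). Then |BK| = |K − B| = 56.40.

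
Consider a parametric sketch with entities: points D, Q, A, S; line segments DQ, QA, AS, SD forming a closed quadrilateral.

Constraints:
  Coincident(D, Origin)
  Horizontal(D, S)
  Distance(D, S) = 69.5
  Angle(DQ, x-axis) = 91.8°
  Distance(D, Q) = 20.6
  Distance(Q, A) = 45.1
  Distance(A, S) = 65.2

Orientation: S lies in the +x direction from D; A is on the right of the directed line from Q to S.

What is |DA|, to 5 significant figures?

25.087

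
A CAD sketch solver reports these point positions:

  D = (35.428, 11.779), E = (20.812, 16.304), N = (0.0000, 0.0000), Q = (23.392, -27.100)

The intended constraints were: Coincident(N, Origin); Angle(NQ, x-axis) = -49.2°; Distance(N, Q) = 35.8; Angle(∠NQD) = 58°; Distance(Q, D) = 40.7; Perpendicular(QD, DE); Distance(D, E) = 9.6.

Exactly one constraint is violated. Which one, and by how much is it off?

Distance(D, E) = 9.6 — off by 5.70.

N = (0.00, 0.00) ✓; NQ at -49.20° ✓; |NQ| = 35.80 ✓; ∠NQD = 58.00° ✓; |QD| = 40.70 ✓; ∠(QD, DE) = 90.00° ✓; |DE| = 15.30 ✗.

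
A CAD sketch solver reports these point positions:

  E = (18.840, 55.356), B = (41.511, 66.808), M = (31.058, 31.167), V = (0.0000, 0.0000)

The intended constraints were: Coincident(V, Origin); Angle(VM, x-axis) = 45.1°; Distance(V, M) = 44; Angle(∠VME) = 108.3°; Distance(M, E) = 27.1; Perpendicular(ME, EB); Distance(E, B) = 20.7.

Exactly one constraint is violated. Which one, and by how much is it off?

Distance(E, B) = 20.7 — off by 4.70.

V = (0.00, 0.00) ✓; VM at 45.10° ✓; |VM| = 44.00 ✓; ∠VME = 108.3° ✓; |ME| = 27.10 ✓; ∠(ME, EB) = 90.00° ✓; |EB| = 25.40 ✗.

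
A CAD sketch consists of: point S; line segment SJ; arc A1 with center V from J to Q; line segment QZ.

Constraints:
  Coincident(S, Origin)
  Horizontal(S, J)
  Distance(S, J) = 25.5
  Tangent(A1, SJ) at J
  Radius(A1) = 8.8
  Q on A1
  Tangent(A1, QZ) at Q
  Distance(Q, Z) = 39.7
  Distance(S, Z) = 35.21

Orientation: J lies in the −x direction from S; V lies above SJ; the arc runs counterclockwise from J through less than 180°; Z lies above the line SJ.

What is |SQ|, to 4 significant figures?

18.86

S is at the origin; S and J share the same y with |SJ| = 25.5 and J on the −x side, so J = (-25.50, 0.000). A1 meets SJ tangentially, so VJ is at right angles to SJ, so V = J + (0, 8.8) = (-25.50, 8.800). Since VQ ⟂ QZ (tangency), |VZ| = √(8.8² + 39.7²) = 40.66 regardless of where Q sits on A1. So Z lies on both circle(S, 35.21) and circle(V, 40.66); the above-SJ intersection is Z = (5.828, 34.72). Q is the foot of the tangent from Z: Q = (-18.56, 3.395).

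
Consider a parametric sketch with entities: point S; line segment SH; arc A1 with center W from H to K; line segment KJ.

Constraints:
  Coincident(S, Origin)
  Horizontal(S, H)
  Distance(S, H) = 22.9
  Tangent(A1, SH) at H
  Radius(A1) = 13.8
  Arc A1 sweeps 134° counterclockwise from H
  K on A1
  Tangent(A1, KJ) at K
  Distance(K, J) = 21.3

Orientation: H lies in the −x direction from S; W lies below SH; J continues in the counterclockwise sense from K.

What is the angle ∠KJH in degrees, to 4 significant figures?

36.83°

On A1, H sits at bearing 90° from W; a 134° counterclockwise sweep puts K at bearing 224°, so K = W + 13.8·(cos 224°, sin 224°) = (-32.83, -23.39). A1 meets KJ tangentially, so WK is at right angles to KJ, so KJ runs along (−sin 224°, cos 224°); with |KJ| = 21.3, J = (-18.03, -38.71). Then cos ∠KJH = JK·JH / (|JK||JH|), giving 36.83°.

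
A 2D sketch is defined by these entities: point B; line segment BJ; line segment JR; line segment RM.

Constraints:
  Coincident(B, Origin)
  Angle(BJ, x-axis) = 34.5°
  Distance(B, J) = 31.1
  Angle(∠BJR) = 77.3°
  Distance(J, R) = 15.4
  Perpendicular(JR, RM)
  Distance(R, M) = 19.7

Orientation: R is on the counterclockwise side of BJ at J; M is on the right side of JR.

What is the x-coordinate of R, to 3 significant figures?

14.3

B is at the origin; BJ runs at 34.5° with length 31.1, so J = 31.1·(cos 34.5°, sin 34.5°) = (25.6, 17.6). ∠BJR = 77.3°, so JR runs at 34.5° + (180° − 77.3°) = 137° from the x-axis; with |JR| = 15.4, R = J + 15.4·(cos 137°, sin 137°) = (14.3, 28.1). So R.x = 14.3.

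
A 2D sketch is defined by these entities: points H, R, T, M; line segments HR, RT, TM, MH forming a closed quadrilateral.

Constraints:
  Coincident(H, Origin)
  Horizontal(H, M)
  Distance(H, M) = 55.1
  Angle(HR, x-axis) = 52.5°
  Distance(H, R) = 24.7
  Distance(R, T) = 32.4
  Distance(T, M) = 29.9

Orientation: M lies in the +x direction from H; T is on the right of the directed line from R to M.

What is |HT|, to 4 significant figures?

29.05

H is at the origin; H and M share the same y with |HM| = 55.1 and M in +x, so M = (55.1, 0). HR runs at 52.5° with |HR| = 24.7, so R = (15.04, 19.60). T is determined by |RT| = 32.4 and |TM| = 29.9 together: it lies at the intersection of circle(R, 32.4) and circle(M, 29.9). With |RM| = 44.60, the foot of the radical line on RM is 24.05 from R and the perpendicular offset is √(32.4² − 24.05²) = 21.72. Taking the right-of-RM solution: T = (27.10, -10.48).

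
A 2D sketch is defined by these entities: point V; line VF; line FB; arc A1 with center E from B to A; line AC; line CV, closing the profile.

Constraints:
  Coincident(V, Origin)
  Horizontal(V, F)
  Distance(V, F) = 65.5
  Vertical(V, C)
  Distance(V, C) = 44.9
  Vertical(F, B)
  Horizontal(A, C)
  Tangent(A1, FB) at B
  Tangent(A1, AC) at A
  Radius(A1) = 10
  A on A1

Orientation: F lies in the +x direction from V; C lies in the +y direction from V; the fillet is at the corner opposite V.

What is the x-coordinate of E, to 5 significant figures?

55.500

V and C share the same x with |VC| = 44.9 and C on the +y side, so C = (0.0000, 44.900). The virtual corner opposite V is at (65.500, 44.900). The tangent condition forces EB to be normal to FB and tangency of A1 to AC means the radius EA is perpendicular to AC, with radius 10.0, so the center E sits 10.0 in from both sides at E = (55.500, 34.900). So E.x = 55.500.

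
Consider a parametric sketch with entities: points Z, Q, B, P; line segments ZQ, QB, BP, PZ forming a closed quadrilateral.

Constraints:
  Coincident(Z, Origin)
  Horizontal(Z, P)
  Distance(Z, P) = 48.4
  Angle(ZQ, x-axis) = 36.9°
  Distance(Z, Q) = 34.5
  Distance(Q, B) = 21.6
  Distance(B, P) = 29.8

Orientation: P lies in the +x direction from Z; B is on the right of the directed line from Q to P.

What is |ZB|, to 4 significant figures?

18.65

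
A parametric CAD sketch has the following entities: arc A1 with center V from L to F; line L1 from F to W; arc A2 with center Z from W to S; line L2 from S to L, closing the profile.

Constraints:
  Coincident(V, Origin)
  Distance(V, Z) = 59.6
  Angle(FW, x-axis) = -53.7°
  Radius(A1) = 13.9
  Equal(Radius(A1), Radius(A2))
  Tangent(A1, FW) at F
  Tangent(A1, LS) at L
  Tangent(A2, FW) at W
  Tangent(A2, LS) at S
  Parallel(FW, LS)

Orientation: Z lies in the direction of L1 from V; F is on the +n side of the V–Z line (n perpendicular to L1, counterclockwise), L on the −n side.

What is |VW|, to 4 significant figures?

61.20

Tangency of A1 to both parallel lines with radius 13.9 puts F and L at V ± 13.9·n: F = (11.20, 8.229), L = (-11.20, -8.229). Equal radii place W and S the same way about Z: W = Z + 13.9·n = (46.49, -39.80), S = Z − 13.9·n = (24.08, -56.26). Then |VW| = |W − V| = 61.20.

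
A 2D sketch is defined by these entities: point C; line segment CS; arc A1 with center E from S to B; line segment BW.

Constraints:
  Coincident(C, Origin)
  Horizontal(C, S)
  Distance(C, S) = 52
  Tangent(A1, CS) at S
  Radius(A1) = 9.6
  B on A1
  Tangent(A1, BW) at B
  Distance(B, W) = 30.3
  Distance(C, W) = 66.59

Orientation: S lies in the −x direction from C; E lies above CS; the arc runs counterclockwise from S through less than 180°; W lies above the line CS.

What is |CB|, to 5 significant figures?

44.663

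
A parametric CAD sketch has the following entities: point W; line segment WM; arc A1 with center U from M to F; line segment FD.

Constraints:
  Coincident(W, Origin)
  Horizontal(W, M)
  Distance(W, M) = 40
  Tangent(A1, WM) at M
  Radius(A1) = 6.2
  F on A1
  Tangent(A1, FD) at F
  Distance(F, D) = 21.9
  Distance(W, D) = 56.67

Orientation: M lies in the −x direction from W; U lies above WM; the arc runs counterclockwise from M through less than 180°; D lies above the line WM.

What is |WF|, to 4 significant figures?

36.87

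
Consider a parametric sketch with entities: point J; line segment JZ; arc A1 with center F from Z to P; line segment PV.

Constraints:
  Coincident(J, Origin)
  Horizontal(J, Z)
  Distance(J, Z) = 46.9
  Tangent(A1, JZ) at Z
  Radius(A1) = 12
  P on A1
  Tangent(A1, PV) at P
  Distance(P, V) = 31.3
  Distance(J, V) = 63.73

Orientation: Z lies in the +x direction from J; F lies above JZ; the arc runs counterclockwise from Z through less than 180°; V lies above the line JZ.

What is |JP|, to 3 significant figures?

60.3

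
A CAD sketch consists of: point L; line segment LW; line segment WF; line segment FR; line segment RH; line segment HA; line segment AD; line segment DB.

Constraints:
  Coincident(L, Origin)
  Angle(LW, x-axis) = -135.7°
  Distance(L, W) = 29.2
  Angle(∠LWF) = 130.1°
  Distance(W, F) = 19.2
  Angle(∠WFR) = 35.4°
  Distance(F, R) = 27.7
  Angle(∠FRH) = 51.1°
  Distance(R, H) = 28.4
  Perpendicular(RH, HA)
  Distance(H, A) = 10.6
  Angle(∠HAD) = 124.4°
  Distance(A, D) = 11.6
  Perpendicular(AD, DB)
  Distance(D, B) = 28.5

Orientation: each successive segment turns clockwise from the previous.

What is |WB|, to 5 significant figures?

16.087

L is at the origin; LW runs at -135.7° with length 29.2, so W = (-20.898, -20.394). ∠LWF = 130.1° gives WF at 174.40° from the x-axis; with |WF| = 19.2, F = (-40.007, -18.520). ∠WFR = 35.4° gives FR at 29.800° from the x-axis; with |FR| = 27.7, R = (-15.969, -4.7540). ∠FRH = 51.1° gives RH at -99.100° from the x-axis; with |RH| = 28.4, H = (-20.461, -32.797). RH ⟂ HA, so HA runs at 170.90°; with |HA| = 10.6, A = (-30.928, -31.120). ∠HAD = 124.4° gives AD at 115.30° from the x-axis; with |AD| = 11.6, D = (-35.885, -20.633). AD ⟂ DB, so DB runs at 25.300°; with |DB| = 28.5, B = (-10.119, -8.4530). Then |WB| = |B − W| = 16.087.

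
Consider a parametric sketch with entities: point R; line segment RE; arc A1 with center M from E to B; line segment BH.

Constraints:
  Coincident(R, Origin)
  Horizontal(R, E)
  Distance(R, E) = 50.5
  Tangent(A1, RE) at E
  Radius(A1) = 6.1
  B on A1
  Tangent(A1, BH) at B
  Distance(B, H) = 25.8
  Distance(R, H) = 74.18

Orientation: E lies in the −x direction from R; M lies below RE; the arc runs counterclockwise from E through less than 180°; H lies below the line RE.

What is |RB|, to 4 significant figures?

55.56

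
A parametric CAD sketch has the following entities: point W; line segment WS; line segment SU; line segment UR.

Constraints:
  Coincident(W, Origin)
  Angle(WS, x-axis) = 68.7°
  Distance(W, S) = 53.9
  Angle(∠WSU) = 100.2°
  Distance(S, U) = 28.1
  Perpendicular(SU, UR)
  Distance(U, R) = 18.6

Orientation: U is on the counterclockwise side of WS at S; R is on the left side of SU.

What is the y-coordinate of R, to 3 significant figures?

49.0

∠WSU = 100.2°, so SU runs at 68.7° + (180° − 100.2°) = 148° from the x-axis; with |SU| = 28.1, U = S + 28.1·(cos 148°, sin 148°) = (-4.38, 64.9). The perpendicularity gives UR at right angles to SU; with |UR| = 18.6 on the left of SU, R = U + 18.6·(-0.522, -0.853) = (-14.1, 49.0). So R.y = 49.0.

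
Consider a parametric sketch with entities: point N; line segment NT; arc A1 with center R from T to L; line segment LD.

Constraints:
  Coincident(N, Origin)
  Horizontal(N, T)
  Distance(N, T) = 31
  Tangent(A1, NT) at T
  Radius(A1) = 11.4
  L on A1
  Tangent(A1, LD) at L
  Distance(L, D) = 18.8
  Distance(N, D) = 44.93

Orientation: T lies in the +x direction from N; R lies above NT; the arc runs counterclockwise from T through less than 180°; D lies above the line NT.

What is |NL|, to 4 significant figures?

44.20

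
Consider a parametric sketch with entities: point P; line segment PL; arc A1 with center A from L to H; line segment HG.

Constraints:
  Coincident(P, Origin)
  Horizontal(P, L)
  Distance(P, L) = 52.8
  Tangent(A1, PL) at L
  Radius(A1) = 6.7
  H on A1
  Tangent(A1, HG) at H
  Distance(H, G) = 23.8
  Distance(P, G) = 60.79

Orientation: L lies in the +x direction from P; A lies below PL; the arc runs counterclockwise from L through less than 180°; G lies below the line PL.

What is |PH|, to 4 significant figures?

47.04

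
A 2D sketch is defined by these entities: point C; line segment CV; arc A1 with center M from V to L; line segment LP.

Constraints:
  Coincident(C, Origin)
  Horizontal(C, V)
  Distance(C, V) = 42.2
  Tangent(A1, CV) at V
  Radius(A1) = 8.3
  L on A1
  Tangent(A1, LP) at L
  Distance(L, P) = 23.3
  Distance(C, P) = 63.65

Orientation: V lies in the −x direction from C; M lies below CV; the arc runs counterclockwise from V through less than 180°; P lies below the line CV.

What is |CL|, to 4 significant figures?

50.44

Checks: |ML| = 8.300 ✓; ∠(ML, LP) = 90.00° ✓; |LP| = 23.30 ✓; |CP| = 63.65 ✓.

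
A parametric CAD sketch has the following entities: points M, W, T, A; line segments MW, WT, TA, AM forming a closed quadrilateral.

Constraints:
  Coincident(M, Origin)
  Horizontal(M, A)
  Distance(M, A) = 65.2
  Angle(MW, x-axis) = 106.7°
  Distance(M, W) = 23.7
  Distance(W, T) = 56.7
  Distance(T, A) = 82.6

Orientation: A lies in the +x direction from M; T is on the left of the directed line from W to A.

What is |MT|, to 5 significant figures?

74.584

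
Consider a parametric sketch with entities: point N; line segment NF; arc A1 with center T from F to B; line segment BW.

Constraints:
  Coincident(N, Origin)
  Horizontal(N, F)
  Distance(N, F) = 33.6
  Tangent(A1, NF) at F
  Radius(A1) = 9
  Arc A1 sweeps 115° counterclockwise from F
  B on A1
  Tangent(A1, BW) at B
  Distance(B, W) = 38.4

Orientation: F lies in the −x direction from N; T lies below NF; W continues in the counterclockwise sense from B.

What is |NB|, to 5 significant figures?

43.676

N is at the origin; N and F share the same y with |NF| = 33.6 and F on the −x side, so F = (-33.600, 0.0000). The tangent condition forces TF to be normal to NF, so T = F + (0, -9) = (-33.600, -9.0000). On A1, F sits at bearing 90° from T; a 115° counterclockwise sweep puts B at bearing 205°, so B = T + 9.0·(cos 205°, sin 205°) = (-41.757, -12.804). Then |NB| = |B − N| = 43.676.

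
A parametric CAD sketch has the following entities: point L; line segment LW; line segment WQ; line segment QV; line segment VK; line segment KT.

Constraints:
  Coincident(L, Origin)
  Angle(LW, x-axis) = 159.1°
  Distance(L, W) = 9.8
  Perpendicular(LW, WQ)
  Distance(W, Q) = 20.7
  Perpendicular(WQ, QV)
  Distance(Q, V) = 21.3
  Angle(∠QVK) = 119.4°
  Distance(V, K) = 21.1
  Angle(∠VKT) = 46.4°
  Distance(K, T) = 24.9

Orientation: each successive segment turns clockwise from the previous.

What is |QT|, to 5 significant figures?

14.394

∠QVK = 119.4° gives VK at -81.500° from the x-axis; with |VK| = 21.1, K = (21.247, -5.6327). ∠VKT = 46.4° gives KT at 144.90° from the x-axis; with |KT| = 24.9, T = (0.87468, 8.6849). Then |QT| = |T − Q| = 14.394.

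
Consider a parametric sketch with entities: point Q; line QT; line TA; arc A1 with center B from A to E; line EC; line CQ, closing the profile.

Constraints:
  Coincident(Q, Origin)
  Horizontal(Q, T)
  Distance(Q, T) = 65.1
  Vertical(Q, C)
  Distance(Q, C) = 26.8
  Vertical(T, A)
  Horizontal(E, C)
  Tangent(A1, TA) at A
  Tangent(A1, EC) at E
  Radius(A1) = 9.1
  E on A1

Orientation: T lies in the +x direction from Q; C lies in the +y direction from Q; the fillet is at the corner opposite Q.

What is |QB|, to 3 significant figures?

58.7

Q is at the origin; QT is horizontal with |QT| = 65.1 and T on the +x side, so T = (65.1, 0.00). Q and C share the same x with |QC| = 26.8 and C on the +y side, so C = (0.00, 26.8). The virtual corner opposite Q is at (65.1, 26.8). Tangency of A1 to TA means the radius BA is perpendicular to TA and tangency of A1 to EC means the radius BE is perpendicular to EC, with radius 9.1, so the center B sits 9.1 in from both sides at B = (56.0, 17.7). Then |QB| = |B − Q| = 58.7.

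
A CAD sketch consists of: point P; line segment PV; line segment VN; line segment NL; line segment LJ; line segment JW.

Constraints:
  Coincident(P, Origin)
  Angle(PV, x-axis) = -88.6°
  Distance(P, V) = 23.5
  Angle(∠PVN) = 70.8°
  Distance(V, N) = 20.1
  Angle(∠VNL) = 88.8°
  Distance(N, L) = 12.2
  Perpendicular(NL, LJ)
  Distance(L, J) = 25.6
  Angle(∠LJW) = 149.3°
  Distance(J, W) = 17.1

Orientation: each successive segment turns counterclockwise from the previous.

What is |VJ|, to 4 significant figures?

13.00

∠VNL = 88.8° gives NL at 111.8° from the x-axis; with |NL| = 12.2, L = (14.86, -5.093). NL is perpendicular to LJ, so LJ runs at -158.2°; with |LJ| = 25.6, J = (-8.911, -14.60). Then |VJ| = |J − V| = 13.00.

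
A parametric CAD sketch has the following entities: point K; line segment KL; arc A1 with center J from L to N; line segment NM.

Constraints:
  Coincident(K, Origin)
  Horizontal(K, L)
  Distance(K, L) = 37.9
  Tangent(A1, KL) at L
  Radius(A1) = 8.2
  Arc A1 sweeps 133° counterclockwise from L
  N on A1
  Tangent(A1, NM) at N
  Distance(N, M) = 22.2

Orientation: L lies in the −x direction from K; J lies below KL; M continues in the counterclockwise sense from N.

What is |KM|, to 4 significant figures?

41.58

On A1, L sits at bearing 90° from J; a 133° counterclockwise sweep puts N at bearing 223°, so N = J + 8.2·(cos 223°, sin 223°) = (-43.90, -13.79). Since A1 is tangent to NM there, JN ⟂ NM, so NM runs along (−sin 223°, cos 223°); with |NM| = 22.2, M = (-28.76, -30.03). Then |KM| = |M − K| = 41.58.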